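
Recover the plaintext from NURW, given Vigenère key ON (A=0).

Repeat the key across the ciphertext: ONON
N(13)−O(14): -1≡25 → Z
U(20)−N(13): 7 → H
R(17)−O(14): 3 → D
W(22)−N(13): 9 → J

ZHDJ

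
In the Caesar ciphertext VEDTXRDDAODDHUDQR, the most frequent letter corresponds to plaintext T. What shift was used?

10

The most frequent ciphertext letter is D (appears 6 times).
D is position 3; T is position 19.
Shift = -16≡10.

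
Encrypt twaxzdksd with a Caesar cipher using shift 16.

t(19): 19+16=35≡9 → j
w(22): 22+16=38≡12 → m
a(0): 0+16=16 → q
x(23): 23+16=39≡13 → n
z(25): 25+16=41≡15 → p
d(3): 3+16=19 → t
k(10): 10+16=26≡0 → a
s(18): 18+16=34≡8 → i
d(3): 3+16=19 → t

jmqnptait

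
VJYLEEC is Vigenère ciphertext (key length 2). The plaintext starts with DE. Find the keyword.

SF

Subtract each crib letter from the matching ciphertext letter (mod 26):
V(21)−D(3)=18 → S
J(9)−E(4)=5 → F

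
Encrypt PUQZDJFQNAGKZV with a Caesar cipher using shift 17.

P(15): 15+17=32≡6 → G
U(20): 20+17=37≡11 → L
Q(16): 16+17=33≡7 → H
Z(25): 25+17=42≡16 → Q
D(3): 3+17=20 → U
J(9): 9+17=26≡0 → A
F(5): 5+17=22 → W
Q(16): 16+17=33≡7 → H
N(13): 13+17=30≡4 → E
A(0): 0+17=17 → R
G(6): 6+17=23 → X
K(10): 10+17=27≡1 → B
Z(25): 25+17=42≡16 → Q
V(21): 21+17=38≡12 → M

GLHQUAWHERXBQM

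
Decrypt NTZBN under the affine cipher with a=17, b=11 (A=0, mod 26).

The inverse of 17 mod 26 is 23, since 17·23=391≡1. Apply D(y)=23·(y−11) mod 26:
N(13): 23·(13−11)=46≡20 → U
T(19): 23·(19−11)=184≡2 → C
Z(25): 23·(25−11)=322≡10 → K
B(1): 23·(1−11)=-230≡4 → E
N(13): 23·(13−11)=46≡20 → U

UCKEU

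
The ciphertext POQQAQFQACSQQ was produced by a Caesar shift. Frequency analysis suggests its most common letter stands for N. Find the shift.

The most frequent ciphertext letter is Q (appears 6 times).
Q is position 16; N is position 13.
Shift = 3.

3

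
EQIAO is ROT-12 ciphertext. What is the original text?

SEWOC

E(4): 4−12=-8≡18 → S
Q(16): 16−12=4 → E
I(8): 8−12=-4≡22 → W
A(0): 0−12=-12≡14 → O
O(14): 14−12=2 → C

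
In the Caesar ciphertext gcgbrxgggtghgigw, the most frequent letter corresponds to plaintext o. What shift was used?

The most frequent ciphertext letter is g (appears 8 times).
g is position 6; o is position 14.
Shift = -8≡18.

18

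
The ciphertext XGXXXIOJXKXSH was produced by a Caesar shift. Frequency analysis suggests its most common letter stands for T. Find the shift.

4

The most frequent ciphertext letter is X (appears 6 times).
X is position 23; T is position 19.
Shift = 4.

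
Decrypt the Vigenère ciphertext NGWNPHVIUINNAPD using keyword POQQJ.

YSGXGSHSEZYZKZU

Repeat the key across the ciphertext: POQQJPOQQJPOQQJ
N(13)−P(15): -2≡24 → Y
G(6)−O(14): -8≡18 → S
W(22)−Q(16): 6 → G
N(13)−Q(16): -3≡23 → X
P(15)−J(9): 6 → G
H(7)−P(15): -8≡18 → S
V(21)−O(14): 7 → H
I(8)−Q(16): -8≡18 → S
U(20)−Q(16): 4 → E
I(8)−J(9): -1≡25 → Z
N(13)−P(15): -2≡24 → Y
N(13)−O(14): -1≡25 → Z
A(0)−Q(16): -16≡10 → K
P(15)−Q(16): -1≡25 → Z
D(3)−J(9): -6≡20 → U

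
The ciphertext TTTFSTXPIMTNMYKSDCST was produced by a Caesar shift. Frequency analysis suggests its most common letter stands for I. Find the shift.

The most frequent ciphertext letter is T (appears 6 times).
T is position 19; I is position 8.
Shift = 11.

11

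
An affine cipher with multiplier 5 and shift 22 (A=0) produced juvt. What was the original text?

nkfp

The inverse of 5 mod 26 is 21, since 5·21=105≡1. Apply D(y)=21·(y−22) mod 26:
j(9): 21·(9−22)=-273≡13 → n
u(20): 21·(20−22)=-42≡10 → k
v(21): 21·(21−22)=-21≡5 → f
t(19): 21·(19−22)=-63≡15 → p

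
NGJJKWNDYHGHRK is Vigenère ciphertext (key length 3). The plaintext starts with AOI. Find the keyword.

NSB

Subtract each crib letter from the matching ciphertext letter (mod 26):
N(13)−A(0)=13 → N
G(6)−O(14)=-8≡18 → S
J(9)−I(8)=1 → B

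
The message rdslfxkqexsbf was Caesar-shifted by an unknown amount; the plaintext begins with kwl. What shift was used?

From the crib: r(17)−k(10)=7, so the shift is 7.

7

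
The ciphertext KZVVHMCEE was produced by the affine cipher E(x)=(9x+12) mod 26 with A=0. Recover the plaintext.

UNBBLAWCC

The inverse of 9 mod 26 is 3, since 9·3=27≡1. Apply D(y)=3·(y−12) mod 26:
K(10): 3·(10−12)=-6≡20 → U
Z(25): 3·(25−12)=39≡13 → N
V(21): 3·(21−12)=27≡1 → B
V(21): 3·(21−12)=27≡1 → B
H(7): 3·(7−12)=-15≡11 → L
M(12): 3·(12−12)=0 → A
C(2): 3·(2−12)=-30≡22 → W
E(4): 3·(4−12)=-24≡2 → C
E(4): 3·(4−12)=-24≡2 → C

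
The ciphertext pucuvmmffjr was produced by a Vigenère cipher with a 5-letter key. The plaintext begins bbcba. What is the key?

Subtract each crib letter from the matching ciphertext letter (mod 26):
p(15)−b(1)=14 → o
u(20)−b(1)=19 → t
c(2)−c(2)=0 → a
u(20)−b(1)=19 → t
v(21)−a(0)=21 → v

otatv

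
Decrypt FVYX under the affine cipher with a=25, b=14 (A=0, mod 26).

JTQR

The inverse of 25 mod 26 is 25, since 25·25=625≡1. Apply D(y)=25·(y−14) mod 26:
F(5): 25·(5−14)=-225≡9 → J
V(21): 25·(21−14)=175≡19 → T
Y(24): 25·(24−14)=250≡16 → Q
X(23): 25·(23−14)=225≡17 → R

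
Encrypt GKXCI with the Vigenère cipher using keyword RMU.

XWRTU

Repeat the key across the message: RMURM
G(6)+R(17): 23 → X
K(10)+M(12): 22 → W
X(23)+U(20): 43≡17 → R
C(2)+R(17): 19 → T
I(8)+M(12): 20 → U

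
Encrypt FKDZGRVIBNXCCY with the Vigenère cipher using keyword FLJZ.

KVMYLCEHGYGBHJ

Repeat the key across the message: FLJZFLJZFLJZFL
F(5)+F(5): 10 → K
K(10)+L(11): 21 → V
D(3)+J(9): 12 → M
Z(25)+Z(25): 50≡24 → Y
G(6)+F(5): 11 → L
R(17)+L(11): 28≡2 → C
V(21)+J(9): 30≡4 → E
I(8)+Z(25): 33≡7 → H
B(1)+F(5): 6 → G
N(13)+L(11): 24 → Y
X(23)+J(9): 32≡6 → G
C(2)+Z(25): 27≡1 → B
C(2)+F(5): 7 → H
Y(24)+L(11): 35≡9 → J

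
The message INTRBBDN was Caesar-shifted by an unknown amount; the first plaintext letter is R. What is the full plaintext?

RWCAKKMW

From the crib: I(8)−R(17)=-9≡17, so the shift is 17.
Subtract 17 from each ciphertext letter:
I(8): 8−17=-9≡17 → R
N(13): 13−17=-4≡22 → W
T(19): 19−17=2 → C
R(17): 17−17=0 → A
B(1): 1−17=-16≡10 → K
B(1): 1−17=-16≡10 → K
D(3): 3−17=-14≡12 → M
N(13): 13−17=-4≡22 → W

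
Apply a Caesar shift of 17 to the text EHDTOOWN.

VYUKFFNE

E(4): 4+17=21 → V
H(7): 7+17=24 → Y
D(3): 3+17=20 → U
T(19): 19+17=36≡10 → K
O(14): 14+17=31≡5 → F
O(14): 14+17=31≡5 → F
W(22): 22+17=39≡13 → N
N(13): 13+17=30≡4 → E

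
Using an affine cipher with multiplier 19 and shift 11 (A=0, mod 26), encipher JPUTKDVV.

J(9): 19·9+11=182≡0 → A
P(15): 19·15+11=296≡10 → K
U(20): 19·20+11=391≡1 → B
T(19): 19·19+11=372≡8 → I
K(10): 19·10+11=201≡19 → T
D(3): 19·3+11=68≡16 → Q
V(21): 19·21+11=410≡20 → U
V(21): 19·21+11=410≡20 → U

AKBITQUU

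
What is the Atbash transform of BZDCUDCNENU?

B(1) → Y(24)
Z(25) → A(0)
D(3) → W(22)
C(2) → X(23)
U(20) → F(5)
D(3) → W(22)
C(2) → X(23)
N(13) → M(12)
E(4) → V(21)
N(13) → M(12)
U(20) → F(5)

YAWXFWXMVMF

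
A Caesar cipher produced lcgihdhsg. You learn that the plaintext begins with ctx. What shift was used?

9

From the crib: l(11)−c(2)=9, so the shift is 9.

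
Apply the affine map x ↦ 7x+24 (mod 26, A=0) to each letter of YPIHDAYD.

KZCVTYKT

Y(24): 7·24+24=192≡10 → K
P(15): 7·15+24=129≡25 → Z
I(8): 7·8+24=80≡2 → C
H(7): 7·7+24=73≡21 → V
D(3): 7·3+24=45≡19 → T
A(0): 7·0+24=24 → Y
Y(24): 7·24+24=192≡10 → K
D(3): 7·3+24=45≡19 → T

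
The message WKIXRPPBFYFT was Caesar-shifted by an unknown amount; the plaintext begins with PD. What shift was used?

From the crib: W(22)−P(15)=7, so the shift is 7.

7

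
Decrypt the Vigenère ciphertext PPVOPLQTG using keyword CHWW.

NIZSNEUXE

Repeat the key across the ciphertext: CHWWCHWWC
P(15)−C(2): 13 → N
P(15)−H(7): 8 → I
V(21)−W(22): -1≡25 → Z
O(14)−W(22): -8≡18 → S
P(15)−C(2): 13 → N
L(11)−H(7): 4 → E
Q(16)−W(22): -6≡20 → U
T(19)−W(22): -3≡23 → X
G(6)−C(2): 4 → E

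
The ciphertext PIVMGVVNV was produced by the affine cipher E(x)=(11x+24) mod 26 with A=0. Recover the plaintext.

The inverse of 11 mod 26 is 19, since 11·19=209≡1. Apply D(y)=19·(y−24) mod 26:
P(15): 19·(15−24)=-171≡11 → L
I(8): 19·(8−24)=-304≡8 → I
V(21): 19·(21−24)=-57≡21 → V
M(12): 19·(12−24)=-228≡6 → G
G(6): 19·(6−24)=-342≡22 → W
V(21): 19·(21−24)=-57≡21 → V
V(21): 19·(21−24)=-57≡21 → V
N(13): 19·(13−24)=-209≡25 → Z
V(21): 19·(21−24)=-57≡21 → V

LIVGWVVZV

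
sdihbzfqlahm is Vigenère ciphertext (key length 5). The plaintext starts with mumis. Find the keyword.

Subtract each crib letter from the matching ciphertext letter (mod 26):
s(18)−m(12)=6 → g
d(3)−u(20)=-17≡9 → j
i(8)−m(12)=-4≡22 → w
h(7)−i(8)=-1≡25 → z
b(1)−s(18)=-17≡9 → j

gjwzj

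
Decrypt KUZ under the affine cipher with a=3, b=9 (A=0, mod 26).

JVO

The inverse of 3 mod 26 is 9, since 3·9=27≡1. Apply D(y)=9·(y−9) mod 26:
K(10): 9·(10−9)=9 → J
U(20): 9·(20−9)=99≡21 → V
Z(25): 9·(25−9)=144≡14 → O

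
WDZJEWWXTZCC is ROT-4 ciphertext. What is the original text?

W(22): 22−4=18 → S
D(3): 3−4=-1≡25 → Z
Z(25): 25−4=21 → V
J(9): 9−4=5 → F
E(4): 4−4=0 → A
W(22): 22−4=18 → S
W(22): 22−4=18 → S
X(23): 23−4=19 → T
T(19): 19−4=15 → P
Z(25): 25−4=21 → V
C(2): 2−4=-2≡24 → Y
C(2): 2−4=-2≡24 → Y

SZVFASSTPVYY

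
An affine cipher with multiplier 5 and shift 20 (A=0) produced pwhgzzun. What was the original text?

zqnsbbaj

The inverse of 5 mod 26 is 21, since 5·21=105≡1. Apply D(y)=21·(y−20) mod 26:
p(15): 21·(15−20)=-105≡25 → z
w(22): 21·(22−20)=42≡16 → q
h(7): 21·(7−20)=-273≡13 → n
g(6): 21·(6−20)=-294≡18 → s
z(25): 21·(25−20)=105≡1 → b
z(25): 21·(25−20)=105≡1 → b
u(20): 21·(20−20)=0 → a
n(13): 21·(13−20)=-147≡9 → j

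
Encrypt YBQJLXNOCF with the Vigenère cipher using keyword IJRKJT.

Repeat the key across the message: IJRKJTIJRK
Y(24)+I(8): 32≡6 → G
B(1)+J(9): 10 → K
Q(16)+R(17): 33≡7 → H
J(9)+K(10): 19 → T
L(11)+J(9): 20 → U
X(23)+T(19): 42≡16 → Q
N(13)+I(8): 21 → V
O(14)+J(9): 23 → X
C(2)+R(17): 19 → T
F(5)+K(10): 15 → P

GKHTUQVXTP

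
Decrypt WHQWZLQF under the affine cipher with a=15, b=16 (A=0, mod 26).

The inverse of 15 mod 26 is 7, since 15·7=105≡1. Apply D(y)=7·(y−16) mod 26:
W(22): 7·(22−16)=42≡16 → Q
H(7): 7·(7−16)=-63≡15 → P
Q(16): 7·(16−16)=0 → A
W(22): 7·(22−16)=42≡16 → Q
Z(25): 7·(25−16)=63≡11 → L
L(11): 7·(11−16)=-35≡17 → R
Q(16): 7·(16−16)=0 → A
F(5): 7·(5−16)=-77≡1 → B

QPAQLRAB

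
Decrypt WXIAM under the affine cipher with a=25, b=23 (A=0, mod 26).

The inverse of 25 mod 26 is 25, since 25·25=625≡1. Apply D(y)=25·(y−23) mod 26:
W(22): 25·(22−23)=-25≡1 → B
X(23): 25·(23−23)=0 → A
I(8): 25·(8−23)=-375≡15 → P
A(0): 25·(0−23)=-575≡23 → X
M(12): 25·(12−23)=-275≡11 → L

BAPXL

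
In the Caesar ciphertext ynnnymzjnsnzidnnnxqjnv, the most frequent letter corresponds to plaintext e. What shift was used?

The most frequent ciphertext letter is n (appears 9 times).
n is position 13; e is position 4.
Shift = 9.

9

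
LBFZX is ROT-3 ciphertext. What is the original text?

L(11): 11−3=8 → I
B(1): 1−3=-2≡24 → Y
F(5): 5−3=2 → C
Z(25): 25−3=22 → W
X(23): 23−3=20 → U

IYCWU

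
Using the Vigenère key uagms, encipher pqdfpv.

jqjrhp

Repeat the key across the message: uagmsu
p(15)+u(20): 35≡9 → j
q(16)+a(0): 16 → q
d(3)+g(6): 9 → j
f(5)+m(12): 17 → r
p(15)+s(18): 33≡7 → h
v(21)+u(20): 41≡15 → p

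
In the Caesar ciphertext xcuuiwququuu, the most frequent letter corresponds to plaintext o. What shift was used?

6

The most frequent ciphertext letter is u (appears 6 times).
u is position 20; o is position 14.
Shift = 6.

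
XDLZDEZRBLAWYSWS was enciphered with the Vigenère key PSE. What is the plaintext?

ILHKLAKZXWISJASD

Repeat the key across the ciphertext: PSEPSEPSEPSEPSEP
X(23)−P(15): 8 → I
D(3)−S(18): -15≡11 → L
L(11)−E(4): 7 → H
Z(25)−P(15): 10 → K
D(3)−S(18): -15≡11 → L
E(4)−E(4): 0 → A
Z(25)−P(15): 10 → K
R(17)−S(18): -1≡25 → Z
B(1)−E(4): -3≡23 → X
L(11)−P(15): -4≡22 → W
A(0)−S(18): -18≡8 → I
W(22)−E(4): 18 → S
Y(24)−P(15): 9 → J
S(18)−S(18): 0 → A
W(22)−E(4): 18 → S
S(18)−P(15): 3 → D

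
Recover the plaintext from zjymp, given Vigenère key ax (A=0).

zmypp

Repeat the key across the ciphertext: axaxa
z(25)−a(0): 25 → z
j(9)−x(23): -14≡12 → m
y(24)−a(0): 24 → y
m(12)−x(23): -11≡15 → p
p(15)−a(0): 15 → p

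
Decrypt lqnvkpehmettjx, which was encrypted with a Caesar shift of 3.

l(11): 11−3=8 → i
q(16): 16−3=13 → n
n(13): 13−3=10 → k
v(21): 21−3=18 → s
k(10): 10−3=7 → h
p(15): 15−3=12 → m
e(4): 4−3=1 → b
h(7): 7−3=4 → e
m(12): 12−3=9 → j
e(4): 4−3=1 → b
t(19): 19−3=16 → q
t(19): 19−3=16 → q
j(9): 9−3=6 → g
x(23): 23−3=20 → u

inkshmbejbqqgu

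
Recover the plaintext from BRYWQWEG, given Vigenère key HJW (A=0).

UICPHAXX

Repeat the key across the ciphertext: HJWHJWHJ
B(1)−H(7): -6≡20 → U
R(17)−J(9): 8 → I
Y(24)−W(22): 2 → C
W(22)−H(7): 15 → P
Q(16)−J(9): 7 → H
W(22)−W(22): 0 → A
E(4)−H(7): -3≡23 → X
G(6)−J(9): -3≡23 → X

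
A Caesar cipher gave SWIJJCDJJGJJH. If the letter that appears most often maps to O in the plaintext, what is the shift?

21

The most frequent ciphertext letter is J (appears 6 times).
J is position 9; O is position 14.
Shift = -5≡21.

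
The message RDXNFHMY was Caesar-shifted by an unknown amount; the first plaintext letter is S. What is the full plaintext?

SEYOGINZ

From the crib: R(17)−S(18)=-1≡25, so the shift is 25.
Subtract 25 from each ciphertext letter:
R(17): 17−25=-8≡18 → S
D(3): 3−25=-22≡4 → E
X(23): 23−25=-2≡24 → Y
N(13): 13−25=-12≡14 → O
F(5): 5−25=-20≡6 → G
H(7): 7−25=-18≡8 → I
M(12): 12−25=-13≡13 → N
Y(24): 24−25=-1≡25 → Z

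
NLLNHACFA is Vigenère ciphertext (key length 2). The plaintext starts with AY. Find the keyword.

NN

Subtract each crib letter from the matching ciphertext letter (mod 26):
N(13)−A(0)=13 → N
L(11)−Y(24)=-13≡13 → N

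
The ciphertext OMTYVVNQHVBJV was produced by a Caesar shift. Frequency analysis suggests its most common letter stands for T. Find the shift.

The most frequent ciphertext letter is V (appears 4 times).
V is position 21; T is position 19.
Shift = 2.

2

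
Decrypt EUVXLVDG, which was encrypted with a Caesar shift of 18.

E(4): 4−18=-14≡12 → M
U(20): 20−18=2 → C
V(21): 21−18=3 → D
X(23): 23−18=5 → F
L(11): 11−18=-7≡19 → T
V(21): 21−18=3 → D
D(3): 3−18=-15≡11 → L
G(6): 6−18=-12≡14 → O

MCDFTDLO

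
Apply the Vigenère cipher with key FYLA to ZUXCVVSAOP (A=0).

Repeat the key across the message: FYLAFYLAFY
Z(25)+F(5): 30≡4 → E
U(20)+Y(24): 44≡18 → S
X(23)+L(11): 34≡8 → I
C(2)+A(0): 2 → C
V(21)+F(5): 26≡0 → A
V(21)+Y(24): 45≡19 → T
S(18)+L(11): 29≡3 → D
A(0)+A(0): 0 → A
O(14)+F(5): 19 → T
P(15)+Y(24): 39≡13 → N

ESICATDATN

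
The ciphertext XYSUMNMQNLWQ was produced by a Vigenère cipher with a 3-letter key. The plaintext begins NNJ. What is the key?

Subtract each crib letter from the matching ciphertext letter (mod 26):
X(23)−N(13)=10 → K
Y(24)−N(13)=11 → L
S(18)−J(9)=9 → J

KLJ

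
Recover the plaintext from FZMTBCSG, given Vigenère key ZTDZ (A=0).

GGJUCJPH

Repeat the key across the ciphertext: ZTDZZTDZ
F(5)−Z(25): -20≡6 → G
Z(25)−T(19): 6 → G
M(12)−D(3): 9 → J
T(19)−Z(25): -6≡20 → U
B(1)−Z(25): -24≡2 → C
C(2)−T(19): -17≡9 → J
S(18)−D(3): 15 → P
G(6)−Z(25): -19≡7 → H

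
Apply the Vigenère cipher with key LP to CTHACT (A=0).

Repeat the key across the message: LPLPLP
C(2)+L(11): 13 → N
T(19)+P(15): 34≡8 → I
H(7)+L(11): 18 → S
A(0)+P(15): 15 → P
C(2)+L(11): 13 → N
T(19)+P(15): 34≡8 → I

NISPNI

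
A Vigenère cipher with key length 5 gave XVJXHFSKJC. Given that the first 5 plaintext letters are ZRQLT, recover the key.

YETMO

Subtract each crib letter from the matching ciphertext letter (mod 26):
X(23)−Z(25)=-2≡24 → Y
V(21)−R(17)=4 → E
J(9)−Q(16)=-7≡19 → T
X(23)−L(11)=12 → M
H(7)−T(19)=-12≡14 → O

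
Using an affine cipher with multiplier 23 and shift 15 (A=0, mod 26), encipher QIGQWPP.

TRXTBWW

Q(16): 23·16+15=383≡19 → T
I(8): 23·8+15=199≡17 → R
G(6): 23·6+15=153≡23 → X
Q(16): 23·16+15=383≡19 → T
W(22): 23·22+15=521≡1 → B
P(15): 23·15+15=360≡22 → W
P(15): 23·15+15=360≡22 → W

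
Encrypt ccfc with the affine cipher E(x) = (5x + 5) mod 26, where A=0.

ppep

c(2): 5·2+5=15 → p
c(2): 5·2+5=15 → p
f(5): 5·5+5=30≡4 → e
c(2): 5·2+5=15 → p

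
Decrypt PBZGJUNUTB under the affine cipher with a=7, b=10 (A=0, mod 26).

The inverse of 7 mod 26 is 15, since 7·15=105≡1. Apply D(y)=15·(y−10) mod 26:
P(15): 15·(15−10)=75≡23 → X
B(1): 15·(1−10)=-135≡21 → V
Z(25): 15·(25−10)=225≡17 → R
G(6): 15·(6−10)=-60≡18 → S
J(9): 15·(9−10)=-15≡11 → L
U(20): 15·(20−10)=150≡20 → U
N(13): 15·(13−10)=45≡19 → T
U(20): 15·(20−10)=150≡20 → U
T(19): 15·(19−10)=135≡5 → F
B(1): 15·(1−10)=-135≡21 → V

XVRSLUTUFV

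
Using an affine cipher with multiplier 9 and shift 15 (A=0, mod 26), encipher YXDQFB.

Y(24): 9·24+15=231≡23 → X
X(23): 9·23+15=222≡14 → O
D(3): 9·3+15=42≡16 → Q
Q(16): 9·16+15=159≡3 → D
F(5): 9·5+15=60≡8 → I
B(1): 9·1+15=24 → Y

XOQDIY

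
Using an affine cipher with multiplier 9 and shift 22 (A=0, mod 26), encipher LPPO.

RBBS

L(11): 9·11+22=121≡17 → R
P(15): 9·15+22=157≡1 → B
P(15): 9·15+22=157≡1 → B
O(14): 9·14+22=148≡18 → S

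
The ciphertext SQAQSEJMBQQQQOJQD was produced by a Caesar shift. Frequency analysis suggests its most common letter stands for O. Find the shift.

2

The most frequent ciphertext letter is Q (appears 7 times).
Q is position 16; O is position 14.
Shift = 2.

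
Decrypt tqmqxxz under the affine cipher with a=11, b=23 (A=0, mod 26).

The inverse of 11 mod 26 is 19, since 11·19=209≡1. Apply D(y)=19·(y−23) mod 26:
t(19): 19·(19−23)=-76≡2 → c
q(16): 19·(16−23)=-133≡23 → x
m(12): 19·(12−23)=-209≡25 → z
q(16): 19·(16−23)=-133≡23 → x
x(23): 19·(23−23)=0 → a
x(23): 19·(23−23)=0 → a
z(25): 19·(25−23)=38≡12 → m

cxzxaam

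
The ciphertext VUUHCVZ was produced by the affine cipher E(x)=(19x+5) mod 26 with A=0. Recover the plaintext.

UJJWTUM

The inverse of 19 mod 26 is 11, since 19·11=209≡1. Apply D(y)=11·(y−5) mod 26:
V(21): 11·(21−5)=176≡20 → U
U(20): 11·(20−5)=165≡9 → J
U(20): 11·(20−5)=165≡9 → J
H(7): 11·(7−5)=22 → W
C(2): 11·(2−5)=-33≡19 → T
V(21): 11·(21−5)=176≡20 → U
Z(25): 11·(25−5)=220≡12 → M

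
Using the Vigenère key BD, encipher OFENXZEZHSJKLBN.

PIFQYCFCIVKNMEO

Repeat the key across the message: BDBDBDBDBDBDBDB
O(14)+B(1): 15 → P
F(5)+D(3): 8 → I
E(4)+B(1): 5 → F
N(13)+D(3): 16 → Q
X(23)+B(1): 24 → Y
Z(25)+D(3): 28≡2 → C
E(4)+B(1): 5 → F
Z(25)+D(3): 28≡2 → C
H(7)+B(1): 8 → I
S(18)+D(3): 21 → V
J(9)+B(1): 10 → K
K(10)+D(3): 13 → N
L(11)+B(1): 12 → M
B(1)+D(3): 4 → E
N(13)+B(1): 14 → O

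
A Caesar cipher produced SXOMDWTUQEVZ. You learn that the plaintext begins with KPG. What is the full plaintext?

From the crib: S(18)−K(10)=8, so the shift is 8.
Subtract 8 from each ciphertext letter:
S(18): 18−8=10 → K
X(23): 23−8=15 → P
O(14): 14−8=6 → G
M(12): 12−8=4 → E
D(3): 3−8=-5≡21 → V
W(22): 22−8=14 → O
T(19): 19−8=11 → L
U(20): 20−8=12 → M
Q(16): 16−8=8 → I
E(4): 4−8=-4≡22 → W
V(21): 21−8=13 → N
Z(25): 25−8=17 → R

KPGEVOLMIWNR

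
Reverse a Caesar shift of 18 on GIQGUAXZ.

OQYOCIFH

G(6): 6−18=-12≡14 → O
I(8): 8−18=-10≡16 → Q
Q(16): 16−18=-2≡24 → Y
G(6): 6−18=-12≡14 → O
U(20): 20−18=2 → C
A(0): 0−18=-18≡8 → I
X(23): 23−18=5 → F
Z(25): 25−18=7 → H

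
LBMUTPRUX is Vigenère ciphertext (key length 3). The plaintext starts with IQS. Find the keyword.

Subtract each crib letter from the matching ciphertext letter (mod 26):
L(11)−I(8)=3 → D
B(1)−Q(16)=-15≡11 → L
M(12)−S(18)=-6≡20 → U

DLU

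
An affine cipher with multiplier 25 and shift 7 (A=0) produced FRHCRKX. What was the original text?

The inverse of 25 mod 26 is 25, since 25·25=625≡1. Apply D(y)=25·(y−7) mod 26:
F(5): 25·(5−7)=-50≡2 → C
R(17): 25·(17−7)=250≡16 → Q
H(7): 25·(7−7)=0 → A
C(2): 25·(2−7)=-125≡5 → F
R(17): 25·(17−7)=250≡16 → Q
K(10): 25·(10−7)=75≡23 → X
X(23): 25·(23−7)=400≡10 → K

CQAFQXK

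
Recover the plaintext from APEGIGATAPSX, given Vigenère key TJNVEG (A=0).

HGRLEAHKNUOR

Repeat the key across the ciphertext: TJNVEGTJNVEG
A(0)−T(19): -19≡7 → H
P(15)−J(9): 6 → G
E(4)−N(13): -9≡17 → R
G(6)−V(21): -15≡11 → L
I(8)−E(4): 4 → E
G(6)−G(6): 0 → A
A(0)−T(19): -19≡7 → H
T(19)−J(9): 10 → K
A(0)−N(13): -13≡13 → N
P(15)−V(21): -6≡20 → U
S(18)−E(4): 14 → O
X(23)−G(6): 17 → R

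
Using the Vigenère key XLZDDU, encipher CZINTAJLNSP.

Repeat the key across the message: XLZDDUXLZDD
C(2)+X(23): 25 → Z
Z(25)+L(11): 36≡10 → K
I(8)+Z(25): 33≡7 → H
N(13)+D(3): 16 → Q
T(19)+D(3): 22 → W
A(0)+U(20): 20 → U
J(9)+X(23): 32≡6 → G
L(11)+L(11): 22 → W
N(13)+Z(25): 38≡12 → M
S(18)+D(3): 21 → V
P(15)+D(3): 18 → S

ZKHQWUGWMVS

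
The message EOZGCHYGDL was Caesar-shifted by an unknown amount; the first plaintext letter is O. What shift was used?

From the crib: E(4)−O(14)=-10≡16, so the shift is 16.

16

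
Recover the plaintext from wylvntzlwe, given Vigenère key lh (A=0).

Repeat the key across the ciphertext: lhlhlhlhlh
w(22)−l(11): 11 → l
y(24)−h(7): 17 → r
l(11)−l(11): 0 → a
v(21)−h(7): 14 → o
n(13)−l(11): 2 → c
t(19)−h(7): 12 → m
z(25)−l(11): 14 → o
l(11)−h(7): 4 → e
w(22)−l(11): 11 → l
e(4)−h(7): -3≡23 → x

lraocmoelx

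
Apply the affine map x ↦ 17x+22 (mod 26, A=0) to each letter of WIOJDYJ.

W(22): 17·22+22=396≡6 → G
I(8): 17·8+22=158≡2 → C
O(14): 17·14+22=260≡0 → A
J(9): 17·9+22=175≡19 → T
D(3): 17·3+22=73≡21 → V
Y(24): 17·24+22=430≡14 → O
J(9): 17·9+22=175≡19 → T

GCATVOT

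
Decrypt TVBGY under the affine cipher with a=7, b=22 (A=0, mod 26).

The inverse of 7 mod 26 is 15, since 7·15=105≡1. Apply D(y)=15·(y−22) mod 26:
T(19): 15·(19−22)=-45≡7 → H
V(21): 15·(21−22)=-15≡11 → L
B(1): 15·(1−22)=-315≡23 → X
G(6): 15·(6−22)=-240≡20 → U
Y(24): 15·(24−22)=30≡4 → E

HLXUE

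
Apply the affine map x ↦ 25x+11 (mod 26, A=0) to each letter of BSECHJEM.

KTHJECHZ

B(1): 25·1+11=36≡10 → K
S(18): 25·18+11=461≡19 → T
E(4): 25·4+11=111≡7 → H
C(2): 25·2+11=61≡9 → J
H(7): 25·7+11=186≡4 → E
J(9): 25·9+11=236≡2 → C
E(4): 25·4+11=111≡7 → H
M(12): 25·12+11=311≡25 → Z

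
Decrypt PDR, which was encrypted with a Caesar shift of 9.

P(15): 15−9=6 → G
D(3): 3−9=-6≡20 → U
R(17): 17−9=8 → I

GUI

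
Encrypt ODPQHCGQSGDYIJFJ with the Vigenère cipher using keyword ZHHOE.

NKWELBNXGKCFPXJI

Repeat the key across the message: ZHHOEZHHOEZHHOEZ
O(14)+Z(25): 39≡13 → N
D(3)+H(7): 10 → K
P(15)+H(7): 22 → W
Q(16)+O(14): 30≡4 → E
H(7)+E(4): 11 → L
C(2)+Z(25): 27≡1 → B
G(6)+H(7): 13 → N
Q(16)+H(7): 23 → X
S(18)+O(14): 32≡6 → G
G(6)+E(4): 10 → K
D(3)+Z(25): 28≡2 → C
Y(24)+H(7): 31≡5 → F
I(8)+H(7): 15 → P
J(9)+O(14): 23 → X
F(5)+E(4): 9 → J
J(9)+Z(25): 34≡8 → I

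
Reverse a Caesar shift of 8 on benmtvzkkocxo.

twfelnrccgupg

b(1): 1−8=-7≡19 → t
e(4): 4−8=-4≡22 → w
n(13): 13−8=5 → f
m(12): 12−8=4 → e
t(19): 19−8=11 → l
v(21): 21−8=13 → n
z(25): 25−8=17 → r
k(10): 10−8=2 → c
k(10): 10−8=2 → c
o(14): 14−8=6 → g
c(2): 2−8=-6≡20 → u
x(23): 23−8=15 → p
o(14): 14−8=6 → g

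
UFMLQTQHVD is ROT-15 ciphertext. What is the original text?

U(20): 20−15=5 → F
F(5): 5−15=-10≡16 → Q
M(12): 12−15=-3≡23 → X
L(11): 11−15=-4≡22 → W
Q(16): 16−15=1 → B
T(19): 19−15=4 → E
Q(16): 16−15=1 → B
H(7): 7−15=-8≡18 → S
V(21): 21−15=6 → G
D(3): 3−15=-12≡14 → O

FQXWBEBSGO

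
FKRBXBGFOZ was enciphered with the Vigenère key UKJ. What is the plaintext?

LAIHNSMVFF

Repeat the key across the ciphertext: UKJUKJUKJU
F(5)−U(20): -15≡11 → L
K(10)−K(10): 0 → A
R(17)−J(9): 8 → I
B(1)−U(20): -19≡7 → H
X(23)−K(10): 13 → N
B(1)−J(9): -8≡18 → S
G(6)−U(20): -14≡12 → M
F(5)−K(10): -5≡21 → V
O(14)−J(9): 5 → F
Z(25)−U(20): 5 → F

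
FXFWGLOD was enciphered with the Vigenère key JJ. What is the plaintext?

Repeat the key across the ciphertext: JJJJJJJJ
F(5)−J(9): -4≡22 → W
X(23)−J(9): 14 → O
F(5)−J(9): -4≡22 → W
W(22)−J(9): 13 → N
G(6)−J(9): -3≡23 → X
L(11)−J(9): 2 → C
O(14)−J(9): 5 → F
D(3)−J(9): -6≡20 → U

WOWNXCFU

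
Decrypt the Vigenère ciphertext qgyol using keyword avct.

qlwvl

Repeat the key across the ciphertext: avcta
q(16)−a(0): 16 → q
g(6)−v(21): -15≡11 → l
y(24)−c(2): 22 → w
o(14)−t(19): -5≡21 → v
l(11)−a(0): 11 → l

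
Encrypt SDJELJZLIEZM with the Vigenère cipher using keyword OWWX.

GZFBZFVIWAVJ

Repeat the key across the message: OWWXOWWXOWWX
S(18)+O(14): 32≡6 → G
D(3)+W(22): 25 → Z
J(9)+W(22): 31≡5 → F
E(4)+X(23): 27≡1 → B
L(11)+O(14): 25 → Z
J(9)+W(22): 31≡5 → F
Z(25)+W(22): 47≡21 → V
L(11)+X(23): 34≡8 → I
I(8)+O(14): 22 → W
E(4)+W(22): 26≡0 → A
Z(25)+W(22): 47≡21 → V
M(12)+X(23): 35≡9 → J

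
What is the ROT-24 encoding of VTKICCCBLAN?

V(21): 21+24=45≡19 → T
T(19): 19+24=43≡17 → R
K(10): 10+24=34≡8 → I
I(8): 8+24=32≡6 → G
C(2): 2+24=26≡0 → A
C(2): 2+24=26≡0 → A
C(2): 2+24=26≡0 → A
B(1): 1+24=25 → Z
L(11): 11+24=35≡9 → J
A(0): 0+24=24 → Y
N(13): 13+24=37≡11 → L

TRIGAAAZJYL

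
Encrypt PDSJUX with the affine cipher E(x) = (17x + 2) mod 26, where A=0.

P(15): 17·15+2=257≡23 → X
D(3): 17·3+2=53≡1 → B
S(18): 17·18+2=308≡22 → W
J(9): 17·9+2=155≡25 → Z
U(20): 17·20+2=342≡4 → E
X(23): 17·23+2=393≡3 → D

XBWZED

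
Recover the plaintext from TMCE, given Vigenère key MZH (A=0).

Repeat the key across the ciphertext: MZHM
T(19)−M(12): 7 → H
M(12)−Z(25): -13≡13 → N
C(2)−H(7): -5≡21 → V
E(4)−M(12): -8≡18 → S

HNVS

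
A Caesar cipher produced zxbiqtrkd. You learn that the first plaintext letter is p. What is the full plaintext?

pnrygjhat

From the crib: z(25)−p(15)=10, so the shift is 10.
Subtract 10 from each ciphertext letter:
z(25): 25−10=15 → p
x(23): 23−10=13 → n
b(1): 1−10=-9≡17 → r
i(8): 8−10=-2≡24 → y
q(16): 16−10=6 → g
t(19): 19−10=9 → j
r(17): 17−10=7 → h
k(10): 10−10=0 → a
d(3): 3−10=-7≡19 → t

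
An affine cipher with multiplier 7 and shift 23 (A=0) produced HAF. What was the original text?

UTQ

The inverse of 7 mod 26 is 15, since 7·15=105≡1. Apply D(y)=15·(y−23) mod 26:
H(7): 15·(7−23)=-240≡20 → U
A(0): 15·(0−23)=-345≡19 → T
F(5): 15·(5−23)=-270≡16 → Q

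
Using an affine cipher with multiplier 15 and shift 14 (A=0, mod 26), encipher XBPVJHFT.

X(23): 15·23+14=359≡21 → V
B(1): 15·1+14=29≡3 → D
P(15): 15·15+14=239≡5 → F
V(21): 15·21+14=329≡17 → R
J(9): 15·9+14=149≡19 → T
H(7): 15·7+14=119≡15 → P
F(5): 15·5+14=89≡11 → L
T(19): 15·19+14=299≡13 → N

VDFRTPLN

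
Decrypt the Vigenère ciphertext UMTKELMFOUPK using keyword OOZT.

GYURQXNMAGQR

Repeat the key across the ciphertext: OOZTOOZTOOZT
U(20)−O(14): 6 → G
M(12)−O(14): -2≡24 → Y
T(19)−Z(25): -6≡20 → U
K(10)−T(19): -9≡17 → R
E(4)−O(14): -10≡16 → Q
L(11)−O(14): -3≡23 → X
M(12)−Z(25): -13≡13 → N
F(5)−T(19): -14≡12 → M
O(14)−O(14): 0 → A
U(20)−O(14): 6 → G
P(15)−Z(25): -10≡16 → Q
K(10)−T(19): -9≡17 → R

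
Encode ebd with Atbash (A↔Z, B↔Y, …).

e(4) → v(21)
b(1) → y(24)
d(3) → w(22)

vyw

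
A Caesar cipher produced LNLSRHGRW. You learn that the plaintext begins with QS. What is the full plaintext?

QSQXWMLWB

From the crib: L(11)−Q(16)=-5≡21, so the shift is 21.
Subtract 21 from each ciphertext letter:
L(11): 11−21=-10≡16 → Q
N(13): 13−21=-8≡18 → S
L(11): 11−21=-10≡16 → Q
S(18): 18−21=-3≡23 → X
R(17): 17−21=-4≡22 → W
H(7): 7−21=-14≡12 → M
G(6): 6−21=-15≡11 → L
R(17): 17−21=-4≡22 → W
W(22): 22−21=1 → B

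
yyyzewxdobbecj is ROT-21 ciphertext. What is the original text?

dddejbcitggjho

y(24): 24−21=3 → d
y(24): 24−21=3 → d
y(24): 24−21=3 → d
z(25): 25−21=4 → e
e(4): 4−21=-17≡9 → j
w(22): 22−21=1 → b
x(23): 23−21=2 → c
d(3): 3−21=-18≡8 → i
o(14): 14−21=-7≡19 → t
b(1): 1−21=-20≡6 → g
b(1): 1−21=-20≡6 → g
e(4): 4−21=-17≡9 → j
c(2): 2−21=-19≡7 → h
j(9): 9−21=-12≡14 → o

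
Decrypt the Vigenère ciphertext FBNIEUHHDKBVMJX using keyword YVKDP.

Repeat the key across the ciphertext: YVKDPYVKDPYVKDP
F(5)−Y(24): -19≡7 → H
B(1)−V(21): -20≡6 → G
N(13)−K(10): 3 → D
I(8)−D(3): 5 → F
E(4)−P(15): -11≡15 → P
U(20)−Y(24): -4≡22 → W
H(7)−V(21): -14≡12 → M
H(7)−K(10): -3≡23 → X
D(3)−D(3): 0 → A
K(10)−P(15): -5≡21 → V
B(1)−Y(24): -23≡3 → D
V(21)−V(21): 0 → A
M(12)−K(10): 2 → C
J(9)−D(3): 6 → G
X(23)−P(15): 8 → I

HGDFPWMXAVDACGI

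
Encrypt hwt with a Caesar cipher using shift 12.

h(7): 7+12=19 → t
w(22): 22+12=34≡8 → i
t(19): 19+12=31≡5 → f

tif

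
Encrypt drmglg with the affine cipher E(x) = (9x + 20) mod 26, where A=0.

d(3): 9·3+20=47≡21 → v
r(17): 9·17+20=173≡17 → r
m(12): 9·12+20=128≡24 → y
g(6): 9·6+20=74≡22 → w
l(11): 9·11+20=119≡15 → p
g(6): 9·6+20=74≡22 → w

vrywpw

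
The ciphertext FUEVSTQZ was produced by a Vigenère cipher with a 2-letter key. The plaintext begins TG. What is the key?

MO

Subtract each crib letter from the matching ciphertext letter (mod 26):
F(5)−T(19)=-14≡12 → M
U(20)−G(6)=14 → O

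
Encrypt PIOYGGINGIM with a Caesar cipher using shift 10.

ZSYIQQSXQSW

P(15): 15+10=25 → Z
I(8): 8+10=18 → S
O(14): 14+10=24 → Y
Y(24): 24+10=34≡8 → I
G(6): 6+10=16 → Q
G(6): 6+10=16 → Q
I(8): 8+10=18 → S
N(13): 13+10=23 → X
G(6): 6+10=16 → Q
I(8): 8+10=18 → S
M(12): 12+10=22 → W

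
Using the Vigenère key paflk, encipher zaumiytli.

oazxsntqt

Repeat the key across the message: paflkpafl
z(25)+p(15): 40≡14 → o
a(0)+a(0): 0 → a
u(20)+f(5): 25 → z
m(12)+l(11): 23 → x
i(8)+k(10): 18 → s
y(24)+p(15): 39≡13 → n
t(19)+a(0): 19 → t
l(11)+f(5): 16 → q
i(8)+l(11): 19 → t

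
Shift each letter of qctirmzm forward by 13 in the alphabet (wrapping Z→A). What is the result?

q(16): 16+13=29≡3 → d
c(2): 2+13=15 → p
t(19): 19+13=32≡6 → g
i(8): 8+13=21 → v
r(17): 17+13=30≡4 → e
m(12): 12+13=25 → z
z(25): 25+13=38≡12 → m
m(12): 12+13=25 → z

dpgvezmz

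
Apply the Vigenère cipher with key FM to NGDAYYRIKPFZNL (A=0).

SSIMDKWUPBKLSX

Repeat the key across the message: FMFMFMFMFMFMFM
N(13)+F(5): 18 → S
G(6)+M(12): 18 → S
D(3)+F(5): 8 → I
A(0)+M(12): 12 → M
Y(24)+F(5): 29≡3 → D
Y(24)+M(12): 36≡10 → K
R(17)+F(5): 22 → W
I(8)+M(12): 20 → U
K(10)+F(5): 15 → P
P(15)+M(12): 27≡1 → B
F(5)+F(5): 10 → K
Z(25)+M(12): 37≡11 → L
N(13)+F(5): 18 → S
L(11)+M(12): 23 → X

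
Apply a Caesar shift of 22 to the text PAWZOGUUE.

LWSVKCQQA

P(15): 15+22=37≡11 → L
A(0): 0+22=22 → W
W(22): 22+22=44≡18 → S
Z(25): 25+22=47≡21 → V
O(14): 14+22=36≡10 → K
G(6): 6+22=28≡2 → C
U(20): 20+22=42≡16 → Q
U(20): 20+22=42≡16 → Q
E(4): 4+22=26≡0 → A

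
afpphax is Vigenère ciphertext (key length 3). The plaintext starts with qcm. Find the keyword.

kdd

Subtract each crib letter from the matching ciphertext letter (mod 26):
a(0)−q(16)=-16≡10 → k
f(5)−c(2)=3 → d
p(15)−m(12)=3 → d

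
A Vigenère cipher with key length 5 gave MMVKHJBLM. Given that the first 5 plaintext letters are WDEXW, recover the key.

QJRNL

Subtract each crib letter from the matching ciphertext letter (mod 26):
M(12)−W(22)=-10≡16 → Q
M(12)−D(3)=9 → J
V(21)−E(4)=17 → R
K(10)−X(23)=-13≡13 → N
H(7)−W(22)=-15≡11 → L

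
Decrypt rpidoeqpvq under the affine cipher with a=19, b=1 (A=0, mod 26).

uyzwnhjymj

The inverse of 19 mod 26 is 11, since 19·11=209≡1. Apply D(y)=11·(y−1) mod 26:
r(17): 11·(17−1)=176≡20 → u
p(15): 11·(15−1)=154≡24 → y
i(8): 11·(8−1)=77≡25 → z
d(3): 11·(3−1)=22 → w
o(14): 11·(14−1)=143≡13 → n
e(4): 11·(4−1)=33≡7 → h
q(16): 11·(16−1)=165≡9 → j
p(15): 11·(15−1)=154≡24 → y
v(21): 11·(21−1)=220≡12 → m
q(16): 11·(16−1)=165≡9 → j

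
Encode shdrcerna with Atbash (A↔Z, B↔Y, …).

s(18) → h(7)
h(7) → s(18)
d(3) → w(22)
r(17) → i(8)
c(2) → x(23)
e(4) → v(21)
r(17) → i(8)
n(13) → m(12)
a(0) → z(25)

hswixvimz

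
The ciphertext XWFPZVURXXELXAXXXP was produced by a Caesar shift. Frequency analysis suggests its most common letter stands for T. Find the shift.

The most frequent ciphertext letter is X (appears 7 times).
X is position 23; T is position 19.
Shift = 4.

4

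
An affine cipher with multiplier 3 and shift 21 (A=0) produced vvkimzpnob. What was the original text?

aafnxkygpc

The inverse of 3 mod 26 is 9, since 3·9=27≡1. Apply D(y)=9·(y−21) mod 26:
v(21): 9·(21−21)=0 → a
v(21): 9·(21−21)=0 → a
k(10): 9·(10−21)=-99≡5 → f
i(8): 9·(8−21)=-117≡13 → n
m(12): 9·(12−21)=-81≡23 → x
z(25): 9·(25−21)=36≡10 → k
p(15): 9·(15−21)=-54≡24 → y
n(13): 9·(13−21)=-72≡6 → g
o(14): 9·(14−21)=-63≡15 → p
b(1): 9·(1−21)=-180≡2 → c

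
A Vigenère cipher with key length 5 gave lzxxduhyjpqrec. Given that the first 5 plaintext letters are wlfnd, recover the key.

Subtract each crib letter from the matching ciphertext letter (mod 26):
l(11)−w(22)=-11≡15 → p
z(25)−l(11)=14 → o
x(23)−f(5)=18 → s
x(23)−n(13)=10 → k
d(3)−d(3)=0 → a

poska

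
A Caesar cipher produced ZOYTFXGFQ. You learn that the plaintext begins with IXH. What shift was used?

17

From the crib: Z(25)−I(8)=17, so the shift is 17.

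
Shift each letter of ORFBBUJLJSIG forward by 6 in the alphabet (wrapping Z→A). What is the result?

O(14): 14+6=20 → U
R(17): 17+6=23 → X
F(5): 5+6=11 → L
B(1): 1+6=7 → H
B(1): 1+6=7 → H
U(20): 20+6=26≡0 → A
J(9): 9+6=15 → P
L(11): 11+6=17 → R
J(9): 9+6=15 → P
S(18): 18+6=24 → Y
I(8): 8+6=14 → O
G(6): 6+6=12 → M

UXLHHAPRPYOM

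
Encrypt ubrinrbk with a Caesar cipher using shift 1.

vcsjoscl

u(20): 20+1=21 → v
b(1): 1+1=2 → c
r(17): 17+1=18 → s
i(8): 8+1=9 → j
n(13): 13+1=14 → o
r(17): 17+1=18 → s
b(1): 1+1=2 → c
k(10): 10+1=11 → l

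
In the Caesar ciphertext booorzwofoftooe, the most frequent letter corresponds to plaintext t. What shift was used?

The most frequent ciphertext letter is o (appears 7 times).
o is position 14; t is position 19.
Shift = -5≡21.

21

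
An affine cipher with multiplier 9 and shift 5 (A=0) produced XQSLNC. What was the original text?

CHNSYR

The inverse of 9 mod 26 is 3, since 9·3=27≡1. Apply D(y)=3·(y−5) mod 26:
X(23): 3·(23−5)=54≡2 → C
Q(16): 3·(16−5)=33≡7 → H
S(18): 3·(18−5)=39≡13 → N
L(11): 3·(11−5)=18 → S
N(13): 3·(13−5)=24 → Y
C(2): 3·(2−5)=-9≡17 → R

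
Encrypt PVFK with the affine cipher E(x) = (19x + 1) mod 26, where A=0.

AKSJ

P(15): 19·15+1=286≡0 → A
V(21): 19·21+1=400≡10 → K
F(5): 19·5+1=96≡18 → S
K(10): 19·10+1=191≡9 → J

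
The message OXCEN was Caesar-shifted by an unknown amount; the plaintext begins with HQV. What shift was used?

7

From the crib: O(14)−H(7)=7, so the shift is 7.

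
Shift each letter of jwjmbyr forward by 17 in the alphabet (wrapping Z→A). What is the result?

anadspi

j(9): 9+17=26≡0 → a
w(22): 22+17=39≡13 → n
j(9): 9+17=26≡0 → a
m(12): 12+17=29≡3 → d
b(1): 1+17=18 → s
y(24): 24+17=41≡15 → p
r(17): 17+17=34≡8 → i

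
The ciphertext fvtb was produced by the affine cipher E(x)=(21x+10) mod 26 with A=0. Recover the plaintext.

bdth

The inverse of 21 mod 26 is 5, since 21·5=105≡1. Apply D(y)=5·(y−10) mod 26:
f(5): 5·(5−10)=-25≡1 → b
v(21): 5·(21−10)=55≡3 → d
t(19): 5·(19−10)=45≡19 → t
b(1): 5·(1−10)=-45≡7 → h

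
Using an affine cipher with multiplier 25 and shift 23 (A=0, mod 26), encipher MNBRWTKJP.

M(12): 25·12+23=323≡11 → L
N(13): 25·13+23=348≡10 → K
B(1): 25·1+23=48≡22 → W
R(17): 25·17+23=448≡6 → G
W(22): 25·22+23=573≡1 → B
T(19): 25·19+23=498≡4 → E
K(10): 25·10+23=273≡13 → N
J(9): 25·9+23=248≡14 → O
P(15): 25·15+23=398≡8 → I

LKWGBENOI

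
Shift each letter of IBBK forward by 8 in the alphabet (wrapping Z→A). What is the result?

QJJS

I(8): 8+8=16 → Q
B(1): 1+8=9 → J
B(1): 1+8=9 → J
K(10): 10+8=18 → S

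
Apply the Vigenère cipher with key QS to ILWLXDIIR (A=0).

YDMDNVYAH

Repeat the key across the message: QSQSQSQSQ
I(8)+Q(16): 24 → Y
L(11)+S(18): 29≡3 → D
W(22)+Q(16): 38≡12 → M
L(11)+S(18): 29≡3 → D
X(23)+Q(16): 39≡13 → N
D(3)+S(18): 21 → V
I(8)+Q(16): 24 → Y
I(8)+S(18): 26≡0 → A
R(17)+Q(16): 33≡7 → H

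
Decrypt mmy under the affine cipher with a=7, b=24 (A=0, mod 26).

The inverse of 7 mod 26 is 15, since 7·15=105≡1. Apply D(y)=15·(y−24) mod 26:
m(12): 15·(12−24)=-180≡2 → c
m(12): 15·(12−24)=-180≡2 → c
y(24): 15·(24−24)=0 → a

cca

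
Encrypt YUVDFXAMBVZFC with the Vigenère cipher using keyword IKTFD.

Repeat the key across the message: IKTFDIKTFDIKT
Y(24)+I(8): 32≡6 → G
U(20)+K(10): 30≡4 → E
V(21)+T(19): 40≡14 → O
D(3)+F(5): 8 → I
F(5)+D(3): 8 → I
X(23)+I(8): 31≡5 → F
A(0)+K(10): 10 → K
M(12)+T(19): 31≡5 → F
B(1)+F(5): 6 → G
V(21)+D(3): 24 → Y
Z(25)+I(8): 33≡7 → H
F(5)+K(10): 15 → P
C(2)+T(19): 21 → V

GEOIIFKFGYHPV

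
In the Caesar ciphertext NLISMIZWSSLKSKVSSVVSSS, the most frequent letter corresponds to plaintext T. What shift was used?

25

The most frequent ciphertext letter is S (appears 9 times).
S is position 18; T is position 19.
Shift = -1≡25.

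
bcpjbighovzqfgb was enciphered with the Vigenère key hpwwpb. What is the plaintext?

Repeat the key across the ciphertext: hpwwpbhpwwpbhpw
b(1)−h(7): -6≡20 → u
c(2)−p(15): -13≡13 → n
p(15)−w(22): -7≡19 → t
j(9)−w(22): -13≡13 → n
b(1)−p(15): -14≡12 → m
i(8)−b(1): 7 → h
g(6)−h(7): -1≡25 → z
h(7)−p(15): -8≡18 → s
o(14)−w(22): -8≡18 → s
v(21)−w(22): -1≡25 → z
z(25)−p(15): 10 → k
q(16)−b(1): 15 → p
f(5)−h(7): -2≡24 → y
g(6)−p(15): -9≡17 → r
b(1)−w(22): -21≡5 → f

untnmhzsszkpyrf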